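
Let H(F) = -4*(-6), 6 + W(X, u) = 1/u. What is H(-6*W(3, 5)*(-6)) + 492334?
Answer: 492358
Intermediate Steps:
W(X, u) = -6 + 1/u
H(F) = 24
H(-6*W(3, 5)*(-6)) + 492334 = 24 + 492334 = 492358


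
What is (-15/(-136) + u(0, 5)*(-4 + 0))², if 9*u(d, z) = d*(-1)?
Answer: 225/18496 ≈ 0.012165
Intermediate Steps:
u(d, z) = -d/9 (u(d, z) = (d*(-1))/9 = (-d)/9 = -d/9)
(-15/(-136) + u(0, 5)*(-4 + 0))² = (-15/(-136) + (-⅑*0)*(-4 + 0))² = (-15*(-1/136) + 0*(-4))² = (15/136 + 0)² = (15/136)² = 225/18496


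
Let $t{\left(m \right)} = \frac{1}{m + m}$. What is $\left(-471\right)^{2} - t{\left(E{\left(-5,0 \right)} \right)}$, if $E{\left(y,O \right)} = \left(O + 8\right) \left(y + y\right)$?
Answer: $\frac{35494561}{160} \approx 2.2184 \cdot 10^{5}$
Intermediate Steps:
$E{\left(y,O \right)} = 2 y \left(8 + O\right)$ ($E{\left(y,O \right)} = \left(8 + O\right) 2 y = 2 y \left(8 + O\right)$)
$t{\left(m \right)} = \frac{1}{2 m}$
$\left(-471\right)^{2} - t{\left(E{\left(-5,0 \right)} \right)} = \left(-471\right)^{2} - \frac{1}{2 \cdot 2 \left(-5\right) \left(8 + 0\right)} = 221841 - \frac{1}{2 \cdot 2 \left(-5\right) 8} = 221841 - \frac{1}{2 \left(-80\right)} = 221841 - \frac{1}{2} \left(- \frac{1}{80}\right) = 221841 - - \frac{1}{160} = 221841 + \frac{1}{160} = \frac{35494561}{160}$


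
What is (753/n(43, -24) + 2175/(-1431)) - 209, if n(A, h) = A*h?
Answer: -34663519/164088 ≈ -211.25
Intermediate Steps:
(753/n(43, -24) + 2175/(-1431)) - 209 = (753/((43*(-24))) + 2175/(-1431)) - 209 = (753/(-1032) + 2175*(-1/1431)) - 209 = (753*(-1/1032) - 725/477) - 209 = (-251/344 - 725/477) - 209 = -369127/164088 - 209 = -34663519/164088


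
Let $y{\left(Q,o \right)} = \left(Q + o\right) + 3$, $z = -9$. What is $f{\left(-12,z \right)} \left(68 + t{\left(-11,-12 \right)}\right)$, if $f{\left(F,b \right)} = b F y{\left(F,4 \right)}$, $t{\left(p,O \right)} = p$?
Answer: $-30780$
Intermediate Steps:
$y{\left(Q,o \right)} = 3 + Q + o$
$f{\left(F,b \right)} = F b \left(7 + F\right)$ ($f{\left(F,b \right)} = b F \left(3 + F + 4\right) = F b \left(7 + F\right)$)
$f{\left(-12,z \right)} \left(68 + t{\left(-11,-12 \right)}\right) = \left(-12\right) \left(-9\right) \left(7 - 12\right) \left(68 - 11\right) = \left(-12\right) \left(-9\right) \left(-5\right) 57 = \left(-540\right) 57 = -30780$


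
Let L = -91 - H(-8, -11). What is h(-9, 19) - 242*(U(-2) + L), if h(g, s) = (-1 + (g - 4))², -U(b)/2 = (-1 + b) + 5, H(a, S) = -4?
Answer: 22218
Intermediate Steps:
U(b) = -8 - 2*b (U(b) = -2*((-1 + b) + 5) = -2*(4 + b) = -8 - 2*b)
h(g, s) = (-5 + g)² (h(g, s) = (-1 + (-4 + g))² = (-5 + g)²)
L = -87 (L = -91 - 1*(-4) = -91 + 4 = -87)
h(-9, 19) - 242*(U(-2) + L) = (-5 - 9)² - 242*((-8 - 2*(-2)) - 87) = (-14)² - 242*((-8 + 4) - 87) = 196 - 242*(-4 - 87) = 196 - 242*(-91) = 196 + 22022 = 22218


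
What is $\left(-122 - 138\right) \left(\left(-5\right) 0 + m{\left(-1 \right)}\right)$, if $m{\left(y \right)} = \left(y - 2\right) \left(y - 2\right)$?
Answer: $-2340$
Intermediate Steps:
$m{\left(y \right)} = \left(-2 + y\right)^{2}$ ($m{\left(y \right)} = \left(-2 + y\right) \left(-2 + y\right) = \left(-2 + y\right)^{2}$)
$\left(-122 - 138\right) \left(\left(-5\right) 0 + m{\left(-1 \right)}\right) = \left(-122 - 138\right) \left(\left(-5\right) 0 + \left(-2 - 1\right)^{2}\right) = - 260 \left(0 + \left(-3\right)^{2}\right) = - 260 \left(0 + 9\right) = \left(-260\right) 9 = -2340$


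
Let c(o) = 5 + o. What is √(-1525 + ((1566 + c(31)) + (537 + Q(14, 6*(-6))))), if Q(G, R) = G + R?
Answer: 4*√37 ≈ 24.331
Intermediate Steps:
√(-1525 + ((1566 + c(31)) + (537 + Q(14, 6*(-6))))) = √(-1525 + ((1566 + (5 + 31)) + (537 + (14 + 6*(-6))))) = √(-1525 + ((1566 + 36) + (537 + (14 - 36)))) = √(-1525 + (1602 + (537 - 22))) = √(-1525 + (1602 + 515)) = √(-1525 + 2117) = √592 = 4*√37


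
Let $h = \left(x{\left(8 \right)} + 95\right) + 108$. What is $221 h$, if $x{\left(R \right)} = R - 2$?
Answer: $46189$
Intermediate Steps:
$x{\left(R \right)} = -2 + R$ ($x{\left(R \right)} = R - 2 = -2 + R$)
$h = 209$ ($h = \left(\left(-2 + 8\right) + 95\right) + 108 = \left(6 + 95\right) + 108 = 101 + 108 = 209$)
$221 h = 221 \cdot 209 = 46189$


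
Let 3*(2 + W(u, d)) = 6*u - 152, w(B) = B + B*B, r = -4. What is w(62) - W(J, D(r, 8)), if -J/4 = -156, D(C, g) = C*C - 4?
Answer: 8132/3 ≈ 2710.7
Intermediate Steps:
D(C, g) = -4 + C² (D(C, g) = C² - 4 = -4 + C²)
w(B) = B + B²
J = 624 (J = -4*(-156) = 624)
W(u, d) = -158/3 + 2*u (W(u, d) = -2 + (6*u - 152)/3 = -2 + (-152 + 6*u)/3 = -2 + (-152/3 + 2*u) = -158/3 + 2*u)
w(62) - W(J, D(r, 8)) = 62*(1 + 62) - (-158/3 + 2*624) = 62*63 - (-158/3 + 1248) = 3906 - 1*3586/3 = 3906 - 3586/3 = 8132/3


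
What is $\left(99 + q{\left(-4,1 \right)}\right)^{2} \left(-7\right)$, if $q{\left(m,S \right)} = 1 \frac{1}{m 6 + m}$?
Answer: $- \frac{7678441}{112} \approx -68558.0$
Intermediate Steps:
$q{\left(m,S \right)} = \frac{1}{7 m}$ ($q{\left(m,S \right)} = 1 \frac{1}{6 m + m} = 1 \frac{1}{7 m} = \frac{1}{7 m}$)
$\left(99 + q{\left(-4,1 \right)}\right)^{2} \left(-7\right) = \left(99 + \frac{1}{7 \left(-4\right)}\right)^{2} \left(-7\right) = \left(99 + \frac{1}{7} \left(- \frac{1}{4}\right)\right)^{2} \left(-7\right) = \left(99 - \frac{1}{28}\right)^{2} \left(-7\right) = \left(\frac{2771}{28}\right)^{2} \left(-7\right) = \frac{7678441}{784} \left(-7\right) = - \frac{7678441}{112}$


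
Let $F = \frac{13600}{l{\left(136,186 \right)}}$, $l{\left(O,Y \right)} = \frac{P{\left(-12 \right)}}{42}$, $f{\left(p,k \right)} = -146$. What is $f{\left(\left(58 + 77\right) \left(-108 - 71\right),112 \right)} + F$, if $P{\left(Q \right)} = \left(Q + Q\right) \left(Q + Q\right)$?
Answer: $\frac{2537}{3} \approx 845.67$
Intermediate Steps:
$P{\left(Q \right)} = 4 Q^{2}$ ($P{\left(Q \right)} = 2 Q 2 Q = 4 Q^{2}$)
$l{\left(O,Y \right)} = \frac{96}{7}$ ($l{\left(O,Y \right)} = \frac{4 \left(-12\right)^{2}}{42} = 4 \cdot 144 \cdot \frac{1}{42} = 576 \cdot \frac{1}{42} = \frac{96}{7}$)
$F = \frac{2975}{3}$ ($F = \frac{13600}{\frac{96}{7}} = 13600 \cdot \frac{7}{96} = \frac{2975}{3} \approx 991.67$)
$f{\left(\left(58 + 77\right) \left(-108 - 71\right),112 \right)} + F = -146 + \frac{2975}{3} = \frac{2537}{3}$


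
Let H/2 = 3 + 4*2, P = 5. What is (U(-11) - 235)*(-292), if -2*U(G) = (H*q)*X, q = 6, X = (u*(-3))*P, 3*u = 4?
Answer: -316820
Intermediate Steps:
u = 4/3 (u = (1/3)*4 = 4/3 ≈ 1.3333)
X = -20 (X = ((4/3)*(-3))*5 = -4*5 = -20)
H = 22 (H = 2*(3 + 4*2) = 2*(3 + 8) = 2*11 = 22)
U(G) = 1320 (U(G) = -22*6*(-20)/2 = -66*(-20) = -1/2*(-2640) = 1320)
(U(-11) - 235)*(-292) = (1320 - 235)*(-292) = 1085*(-292) = -316820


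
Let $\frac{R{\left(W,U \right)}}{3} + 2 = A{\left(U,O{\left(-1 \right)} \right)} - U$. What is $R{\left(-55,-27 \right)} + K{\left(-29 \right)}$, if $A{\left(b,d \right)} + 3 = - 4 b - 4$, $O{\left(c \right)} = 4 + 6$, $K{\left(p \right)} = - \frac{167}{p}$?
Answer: $\frac{11129}{29} \approx 383.76$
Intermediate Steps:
$O{\left(c \right)} = 10$
$A{\left(b,d \right)} = -7 - 4 b$ ($A{\left(b,d \right)} = -3 - \left(4 + 4 b\right) = -7 - 4 b$)
$R{\left(W,U \right)} = -27 - 15 U$ ($R{\left(W,U \right)} = -6 + 3 \left(\left(-7 - 4 U\right) - U\right) = -6 + 3 \left(-7 - 5 U\right) = -6 - \left(21 + 15 U\right) = -27 - 15 U$)
$R{\left(-55,-27 \right)} + K{\left(-29 \right)} = \left(-27 - -405\right) - \frac{167}{-29} = \left(-27 + 405\right) - - \frac{167}{29} = 378 + \frac{167}{29} = \frac{11129}{29}$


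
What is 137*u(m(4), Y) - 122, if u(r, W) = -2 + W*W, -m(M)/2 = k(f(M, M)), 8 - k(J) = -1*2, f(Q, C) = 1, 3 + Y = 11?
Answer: 8372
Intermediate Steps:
Y = 8 (Y = -3 + 11 = 8)
k(J) = 10 (k(J) = 8 - (-1)*2 = 8 - 1*(-2) = 8 + 2 = 10)
m(M) = -20 (m(M) = -2*10 = -20)
u(r, W) = -2 + W²
137*u(m(4), Y) - 122 = 137*(-2 + 8²) - 122 = 137*(-2 + 64) - 122 = 137*62 - 122 = 8494 - 122 = 8372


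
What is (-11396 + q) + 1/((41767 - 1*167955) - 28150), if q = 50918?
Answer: 6099746435/154338 ≈ 39522.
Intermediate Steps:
(-11396 + q) + 1/((41767 - 1*167955) - 28150) = (-11396 + 50918) + 1/((41767 - 1*167955) - 28150) = 39522 + 1/((41767 - 167955) - 28150) = 39522 + 1/(-126188 - 28150) = 39522 + 1/(-154338) = 39522 - 1/154338 = 6099746435/154338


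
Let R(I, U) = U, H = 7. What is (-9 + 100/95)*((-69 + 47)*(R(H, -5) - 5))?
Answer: -33220/19 ≈ -1748.4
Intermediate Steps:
(-9 + 100/95)*((-69 + 47)*(R(H, -5) - 5)) = (-9 + 100/95)*((-69 + 47)*(-5 - 5)) = (-9 + 100*(1/95))*(-22*(-10)) = (-9 + 20/19)*220 = -151/19*220 = -33220/19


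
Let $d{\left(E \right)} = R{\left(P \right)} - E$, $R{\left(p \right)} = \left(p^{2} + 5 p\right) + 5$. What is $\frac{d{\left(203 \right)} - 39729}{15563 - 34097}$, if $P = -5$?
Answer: $\frac{13309}{6178} \approx 2.1543$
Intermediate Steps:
$R{\left(p \right)} = 5 + p^{2} + 5 p$
$d{\left(E \right)} = 5 - E$ ($d{\left(E \right)} = \left(5 + \left(-5\right)^{2} + 5 \left(-5\right)\right) - E = \left(5 + 25 - 25\right) - E = 5 - E$)
$\frac{d{\left(203 \right)} - 39729}{15563 - 34097} = \frac{\left(5 - 203\right) - 39729}{15563 - 34097} = \frac{\left(5 - 203\right) - 39729}{-18534} = \left(-198 - 39729\right) \left(- \frac{1}{18534}\right) = \left(-39927\right) \left(- \frac{1}{18534}\right) = \frac{13309}{6178}$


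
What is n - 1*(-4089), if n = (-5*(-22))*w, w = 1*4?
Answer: 4529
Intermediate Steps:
w = 4
n = 440 (n = -5*(-22)*4 = 110*4 = 440)
n - 1*(-4089) = 440 - 1*(-4089) = 440 + 4089 = 4529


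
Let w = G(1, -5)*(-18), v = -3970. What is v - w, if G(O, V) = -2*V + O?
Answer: -3772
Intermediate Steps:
G(O, V) = O - 2*V
w = -198 (w = (1 - 2*(-5))*(-18) = (1 + 10)*(-18) = 11*(-18) = -198)
v - w = -3970 - 1*(-198) = -3970 + 198 = -3772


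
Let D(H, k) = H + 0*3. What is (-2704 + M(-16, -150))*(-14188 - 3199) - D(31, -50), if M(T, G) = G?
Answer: 49622467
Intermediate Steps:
D(H, k) = H (D(H, k) = H + 0 = H)
(-2704 + M(-16, -150))*(-14188 - 3199) - D(31, -50) = (-2704 - 150)*(-14188 - 3199) - 1*31 = -2854*(-17387) - 31 = 49622498 - 31 = 49622467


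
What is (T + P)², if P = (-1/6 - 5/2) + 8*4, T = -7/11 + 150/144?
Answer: 6848689/7744 ≈ 884.39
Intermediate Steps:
T = 107/264 (T = -7*1/11 + 150*(1/144) = -7/11 + 25/24 = 107/264 ≈ 0.40530)
P = 88/3 (P = (-1*⅙ - 5*½) + 32 = (-⅙ - 5/2) + 32 = -8/3 + 32 = 88/3 ≈ 29.333)
(T + P)² = (107/264 + 88/3)² = (2617/88)² = 6848689/7744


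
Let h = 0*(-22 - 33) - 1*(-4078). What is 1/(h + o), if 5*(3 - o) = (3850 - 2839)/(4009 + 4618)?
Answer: 43135/176032924 ≈ 0.00024504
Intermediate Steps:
h = 4078 (h = 0*(-55) + 4078 = 0 + 4078 = 4078)
o = 128394/43135 (o = 3 - (3850 - 2839)/(5*(4009 + 4618)) = 3 - 1011/(5*8627) = 3 - ⅕*1011/8627 = 3 - 1011/43135 = 128394/43135 ≈ 2.9766)
1/(h + o) = 1/(4078 + 128394/43135) = 1/(176032924/43135) = 43135/176032924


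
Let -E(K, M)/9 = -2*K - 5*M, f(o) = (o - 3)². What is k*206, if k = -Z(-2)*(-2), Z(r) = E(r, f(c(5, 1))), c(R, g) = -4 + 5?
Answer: 59328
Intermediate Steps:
c(R, g) = 1
f(o) = (-3 + o)²
E(K, M) = 18*K + 45*M (E(K, M) = -9*(-2*K - 5*M) = -9*(-5*M - 2*K) = 18*K + 45*M)
Z(r) = 180 + 18*r (Z(r) = 18*r + 45*(-3 + 1)² = 18*r + 45*(-2)² = 18*r + 45*4 = 18*r + 180 = 180 + 18*r)
k = 288 (k = -(180 + 18*(-2))*(-2) = -(180 - 36)*(-2) = -1*144*(-2) = -144*(-2) = 288)
k*206 = 288*206 = 59328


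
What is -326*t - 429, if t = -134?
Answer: 43255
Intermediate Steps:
-326*t - 429 = -326*(-134) - 429 = 43684 - 429 = 43255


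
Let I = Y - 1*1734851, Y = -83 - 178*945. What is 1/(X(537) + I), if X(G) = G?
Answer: -1/1902607 ≈ -5.2559e-7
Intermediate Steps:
Y = -168293 (Y = -83 - 168210 = -168293)
I = -1903144 (I = -168293 - 1*1734851 = -168293 - 1734851 = -1903144)
1/(X(537) + I) = 1/(537 - 1903144) = 1/(-1902607) = -1/1902607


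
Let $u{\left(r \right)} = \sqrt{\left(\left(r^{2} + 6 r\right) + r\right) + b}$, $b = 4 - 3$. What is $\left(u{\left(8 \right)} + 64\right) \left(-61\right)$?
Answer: $-4575$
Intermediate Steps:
$b = 1$
$u{\left(r \right)} = \sqrt{1 + r^{2} + 7 r}$ ($u{\left(r \right)} = \sqrt{\left(\left(r^{2} + 6 r\right) + r\right) + 1} = \sqrt{\left(r^{2} + 7 r\right) + 1} = \sqrt{1 + r^{2} + 7 r}$)
$\left(u{\left(8 \right)} + 64\right) \left(-61\right) = \left(\sqrt{1 + 8^{2} + 7 \cdot 8} + 64\right) \left(-61\right) = \left(\sqrt{1 + 64 + 56} + 64\right) \left(-61\right) = \left(\sqrt{121} + 64\right) \left(-61\right) = \left(11 + 64\right) \left(-61\right) = 75 \left(-61\right) = -4575$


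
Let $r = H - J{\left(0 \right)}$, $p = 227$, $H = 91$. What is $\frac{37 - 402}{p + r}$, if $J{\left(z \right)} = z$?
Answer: $- \frac{365}{318} \approx -1.1478$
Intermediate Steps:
$r = 91$ ($r = 91 - 0 = 91 + 0 = 91$)
$\frac{37 - 402}{p + r} = \frac{37 - 402}{227 + 91} = - \frac{365}{318}$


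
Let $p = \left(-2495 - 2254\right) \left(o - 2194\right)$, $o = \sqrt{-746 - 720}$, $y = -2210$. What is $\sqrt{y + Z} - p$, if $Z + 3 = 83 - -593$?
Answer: $-10419306 + i \sqrt{1537} + 4749 i \sqrt{1466} \approx -1.0419 \cdot 10^{7} + 1.8187 \cdot 10^{5} i$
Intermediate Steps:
$o = i \sqrt{1466}$ ($o = \sqrt{-1466} = i \sqrt{1466} \approx 38.288 i$)
$Z = 673$ ($Z = -3 + \left(83 - -593\right) = -3 + \left(83 + 593\right) = -3 + 676 = 673$)
$p = 10419306 - 4749 i \sqrt{1466}$ ($p = \left(-2495 - 2254\right) \left(i \sqrt{1466} - 2194\right) = - 4749 \left(-2194 + i \sqrt{1466}\right) = 10419306 - 4749 i \sqrt{1466} \approx 1.0419 \cdot 10^{7} - 1.8183 \cdot 10^{5} i$)
$\sqrt{y + Z} - p = \sqrt{-2210 + 673} - \left(10419306 - 4749 i \sqrt{1466}\right) = \sqrt{-1537} - \left(10419306 - 4749 i \sqrt{1466}\right) = i \sqrt{1537} - \left(10419306 - 4749 i \sqrt{1466}\right) = -10419306 + i \sqrt{1537} + 4749 i \sqrt{1466}$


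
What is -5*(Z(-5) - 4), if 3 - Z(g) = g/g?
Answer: 10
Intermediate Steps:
Z(g) = 2 (Z(g) = 3 - g/g = 3 - 1*1 = 3 - 1 = 2)
-5*(Z(-5) - 4) = -5*(2 - 4) = -5*(-2) = 10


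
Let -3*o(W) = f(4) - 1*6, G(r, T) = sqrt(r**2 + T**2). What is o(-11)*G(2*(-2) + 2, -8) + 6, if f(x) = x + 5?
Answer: 6 - 2*sqrt(17) ≈ -2.2462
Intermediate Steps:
f(x) = 5 + x
G(r, T) = sqrt(T**2 + r**2)
o(W) = -1 (o(W) = -((5 + 4) - 1*6)/3 = -(9 - 6)/3 = -1/3*3 = -1)
o(-11)*G(2*(-2) + 2, -8) + 6 = -sqrt((-8)**2 + (2*(-2) + 2)**2) + 6 = -sqrt(64 + (-4 + 2)**2) + 6 = -sqrt(64 + (-2)**2) + 6 = -sqrt(64 + 4) + 6 = -sqrt(68) + 6 = -2*sqrt(17) + 6 = 6 - 2*sqrt(17)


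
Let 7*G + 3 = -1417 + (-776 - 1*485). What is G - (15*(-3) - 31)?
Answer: -307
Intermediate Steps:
G = -383 (G = -3/7 + (-1417 + (-776 - 1*485))/7 = -3/7 + (-1417 + (-776 - 485))/7 = -3/7 + (-1417 - 1261)/7 = -3/7 + (1/7)*(-2678) = -3/7 - 2678/7 = -383)
G - (15*(-3) - 31) = -383 - (15*(-3) - 31) = -383 - (-45 - 31) = -383 - 1*(-76) = -383 + 76 = -307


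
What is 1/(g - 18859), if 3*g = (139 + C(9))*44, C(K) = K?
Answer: -3/50065 ≈ -5.9922e-5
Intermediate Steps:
g = 6512/3 (g = ((139 + 9)*44)/3 = (148*44)/3 = (⅓)*6512 = 6512/3 ≈ 2170.7)
1/(g - 18859) = 1/(6512/3 - 18859) = 1/(-50065/3) = -3/50065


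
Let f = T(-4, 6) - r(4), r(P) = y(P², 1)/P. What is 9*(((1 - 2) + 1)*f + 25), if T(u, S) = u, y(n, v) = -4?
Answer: 225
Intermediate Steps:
r(P) = -4/P
f = -3 (f = -4 - (-4)/4 = -4 - 1*(-1) = -4 + 1 = -3)
9*(((1 - 2) + 1)*f + 25) = 9*(((1 - 2) + 1)*(-3) + 25) = 9*((-1 + 1)*(-3) + 25) = 9*(0*(-3) + 25) = 9*(0 + 25) = 9*25 = 225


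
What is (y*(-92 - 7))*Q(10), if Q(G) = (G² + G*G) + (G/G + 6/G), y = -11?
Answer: 1097712/5 ≈ 2.1954e+5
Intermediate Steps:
Q(G) = 1 + 2*G² + 6/G (Q(G) = (G² + G²) + (1 + 6/G) = 2*G² + (1 + 6/G) = 1 + 2*G² + 6/G)
(y*(-92 - 7))*Q(10) = (-11*(-92 - 7))*((6 + 10 + 2*10³)/10) = (-11*(-99))*((6 + 10 + 2*1000)/10) = 1089*((6 + 10 + 2000)/10) = 1089*((⅒)*2016) = 1089*(1008/5) = 1097712/5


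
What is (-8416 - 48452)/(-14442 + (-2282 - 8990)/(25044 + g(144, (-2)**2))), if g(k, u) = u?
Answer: 178053708/45219311 ≈ 3.9376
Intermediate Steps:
(-8416 - 48452)/(-14442 + (-2282 - 8990)/(25044 + g(144, (-2)**2))) = (-8416 - 48452)/(-14442 + (-2282 - 8990)/(25044 + (-2)**2)) = -56868/(-14442 - 11272/(25044 + 4)) = -56868/(-14442 - 11272/25048) = -56868/(-14442 - 11272*1/25048) = -56868/(-14442 - 1409/3131) = -56868/(-45219311/3131) = -56868*(-3131/45219311) = 178053708/45219311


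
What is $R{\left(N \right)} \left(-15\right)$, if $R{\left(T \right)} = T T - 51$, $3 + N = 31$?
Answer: $-10995$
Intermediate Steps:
$N = 28$ ($N = -3 + 31 = 28$)
$R{\left(T \right)} = -51 + T^{2}$ ($R{\left(T \right)} = T^{2} - 51 = -51 + T^{2}$)
$R{\left(N \right)} \left(-15\right) = \left(-51 + 28^{2}\right) \left(-15\right) = \left(-51 + 784\right) \left(-15\right) = 733 \left(-15\right) = -10995$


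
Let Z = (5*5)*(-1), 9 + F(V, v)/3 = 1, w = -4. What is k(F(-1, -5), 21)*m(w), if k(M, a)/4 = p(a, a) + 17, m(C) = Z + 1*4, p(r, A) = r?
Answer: -3192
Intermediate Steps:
F(V, v) = -24 (F(V, v) = -27 + 3*1 = -27 + 3 = -24)
Z = -25 (Z = 25*(-1) = -25)
m(C) = -21 (m(C) = -25 + 1*4 = -25 + 4 = -21)
k(M, a) = 68 + 4*a (k(M, a) = 4*(a + 17) = 4*(17 + a) = 68 + 4*a)
k(F(-1, -5), 21)*m(w) = (68 + 4*21)*(-21) = (68 + 84)*(-21) = 152*(-21) = -3192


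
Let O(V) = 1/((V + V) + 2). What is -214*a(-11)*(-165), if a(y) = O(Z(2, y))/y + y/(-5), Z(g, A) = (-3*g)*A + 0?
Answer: 5203089/67 ≈ 77658.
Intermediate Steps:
Z(g, A) = -3*A*g (Z(g, A) = -3*A*g + 0 = -3*A*g)
O(V) = 1/(2 + 2*V) (O(V) = 1/(2*V + 2) = 1/(2 + 2*V))
a(y) = -y/5 + 1/(2*y*(1 - 6*y)) (a(y) = (1/(2*(1 - 3*y*2)))/y + y/(-5) = (1/(2*(1 - 6*y)))/y + y*(-⅕) = 1/(2*y*(1 - 6*y)) - y/5 = -y/5 + 1/(2*y*(1 - 6*y)))
-214*a(-11)*(-165) = -107*(-5 + 2*(-11)²*(1 - 6*(-11)))/(5*(-11)*(-1 + 6*(-11)))*(-165) = -107*(-1)*(-5 + 2*121*(1 + 66))/(5*11*(-1 - 66))*(-165) = -107*(-1)*(-5 + 2*121*67)/(5*11*(-67))*(-165) = -107*(-1)*(-1)*(-5 + 16214)/(5*11*67)*(-165) = -107*(-1)*(-1)*16209/(5*11*67)*(-165) = -214*16209/7370*(-165) = -1734363/3685*(-165) = 5203089/67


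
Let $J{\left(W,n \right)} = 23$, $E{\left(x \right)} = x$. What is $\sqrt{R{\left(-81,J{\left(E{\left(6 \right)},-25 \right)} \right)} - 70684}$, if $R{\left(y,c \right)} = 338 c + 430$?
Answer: $4 i \sqrt{3905} \approx 249.96 i$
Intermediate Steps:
$R{\left(y,c \right)} = 430 + 338 c$
$\sqrt{R{\left(-81,J{\left(E{\left(6 \right)},-25 \right)} \right)} - 70684} = \sqrt{\left(430 + 338 \cdot 23\right) - 70684} = \sqrt{\left(430 + 7774\right) - 70684} = \sqrt{8204 - 70684} = \sqrt{-62480} = 4 i \sqrt{3905}$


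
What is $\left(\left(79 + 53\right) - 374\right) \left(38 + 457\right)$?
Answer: $-119790$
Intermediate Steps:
$\left(\left(79 + 53\right) - 374\right) \left(38 + 457\right) = \left(132 - 374\right) 495 = \left(-242\right) 495 = -119790$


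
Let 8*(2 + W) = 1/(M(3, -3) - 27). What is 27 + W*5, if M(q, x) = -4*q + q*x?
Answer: 6523/384 ≈ 16.987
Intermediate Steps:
W = -769/384 (W = -2 + 1/(8*(3*(-4 - 3) - 27)) = -2 + 1/(8*(3*(-7) - 27)) = -2 + 1/(8*(-21 - 27)) = -2 + (⅛)/(-48) = -2 + (⅛)*(-1/48) = -2 - 1/384 = -769/384 ≈ -2.0026)
27 + W*5 = 27 - 769/384*5 = 27 - 3845/384 = 6523/384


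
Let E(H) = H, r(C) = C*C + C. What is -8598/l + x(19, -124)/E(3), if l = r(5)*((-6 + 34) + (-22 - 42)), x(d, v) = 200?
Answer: 13433/180 ≈ 74.628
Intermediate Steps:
r(C) = C + C² (r(C) = C² + C = C + C²)
l = -1080 (l = (5*(1 + 5))*((-6 + 34) + (-22 - 42)) = (5*6)*(28 - 64) = 30*(-36) = -1080)
-8598/l + x(19, -124)/E(3) = -8598/(-1080) + 200/3 = -8598*(-1/1080) + 200*(⅓) = 1433/180 + 200/3 = 13433/180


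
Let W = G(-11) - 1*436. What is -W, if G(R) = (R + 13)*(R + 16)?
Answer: 426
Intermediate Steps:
G(R) = (13 + R)*(16 + R)
W = -426 (W = (208 + (-11)² + 29*(-11)) - 1*436 = (208 + 121 - 319) - 436 = 10 - 436 = -426)
-W = -1*(-426) = 426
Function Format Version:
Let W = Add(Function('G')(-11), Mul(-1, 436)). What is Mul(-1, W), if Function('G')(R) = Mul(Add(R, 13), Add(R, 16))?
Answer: 426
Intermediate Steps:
Function('G')(R) = Mul(Add(13, R), Add(16, R))
W = -426 (W = Add(Add(208, Pow(-11, 2), Mul(29, -11)), Mul(-1, 436)) = Add(Add(208, 121, -319), -436) = Add(10, -436) = -426)
Mul(-1, W) = Mul(-1, -426) = 426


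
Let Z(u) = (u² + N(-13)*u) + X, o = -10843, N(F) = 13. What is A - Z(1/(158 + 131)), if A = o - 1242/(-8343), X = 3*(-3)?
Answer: -279601072082/25807989 ≈ -10834.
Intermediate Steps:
X = -9
A = -3350441/309 (A = -10843 - 1242/(-8343) = -10843 - 1242*(-1)/8343 = -10843 - 1*(-46/309) = -10843 + 46/309 = -3350441/309 ≈ -10843.)
Z(u) = -9 + u² + 13*u (Z(u) = (u² + 13*u) - 9 = -9 + u² + 13*u)
A - Z(1/(158 + 131)) = -3350441/309 - (-9 + (1/(158 + 131))² + 13/(158 + 131)) = -3350441/309 - (-9 + (1/289)² + 13/289) = -3350441/309 - (-9 + (1/289)² + 13*(1/289)) = -3350441/309 - (-9 + 1/83521 + 13/289) = -3350441/309 - 1*(-747931/83521) = -3350441/309 + 747931/83521 = -279601072082/25807989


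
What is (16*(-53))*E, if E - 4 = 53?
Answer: -48336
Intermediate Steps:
E = 57 (E = 4 + 53 = 57)
(16*(-53))*E = (16*(-53))*57 = -848*57 = -48336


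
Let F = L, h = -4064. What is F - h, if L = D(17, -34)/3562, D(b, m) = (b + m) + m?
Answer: 14475917/3562 ≈ 4064.0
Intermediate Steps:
D(b, m) = b + 2*m
L = -51/3562 (L = (17 + 2*(-34))/3562 = (17 - 68)*(1/3562) = -51*1/3562 = -51/3562 ≈ -0.014318)
F = -51/3562 ≈ -0.014318
F - h = -51/3562 - 1*(-4064) = -51/3562 + 4064 = 14475917/3562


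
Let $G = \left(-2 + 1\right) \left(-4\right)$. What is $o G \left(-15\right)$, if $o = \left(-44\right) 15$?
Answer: $39600$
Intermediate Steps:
$o = -660$
$G = 4$ ($G = \left(-1\right) \left(-4\right) = 4$)
$o G \left(-15\right) = - 660 \cdot 4 \left(-15\right) = \left(-660\right) \left(-60\right) = 39600$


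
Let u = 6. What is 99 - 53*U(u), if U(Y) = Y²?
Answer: -1809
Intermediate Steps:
99 - 53*U(u) = 99 - 53*6² = 99 - 53*36 = 99 - 1908 = -1809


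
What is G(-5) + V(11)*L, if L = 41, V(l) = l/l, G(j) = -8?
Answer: 33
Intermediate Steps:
V(l) = 1
G(-5) + V(11)*L = -8 + 1*41 = -8 + 41 = 33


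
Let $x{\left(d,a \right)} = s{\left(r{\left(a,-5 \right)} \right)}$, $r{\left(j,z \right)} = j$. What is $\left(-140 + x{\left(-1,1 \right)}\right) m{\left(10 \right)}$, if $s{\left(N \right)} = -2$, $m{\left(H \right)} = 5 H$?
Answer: $-7100$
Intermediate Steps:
$x{\left(d,a \right)} = -2$
$\left(-140 + x{\left(-1,1 \right)}\right) m{\left(10 \right)} = \left(-140 - 2\right) 5 \cdot 10 = \left(-142\right) 50 = -7100$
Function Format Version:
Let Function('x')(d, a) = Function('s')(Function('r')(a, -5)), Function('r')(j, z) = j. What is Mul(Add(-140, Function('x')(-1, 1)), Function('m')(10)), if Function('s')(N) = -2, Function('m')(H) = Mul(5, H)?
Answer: -7100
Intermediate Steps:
Function('x')(d, a) = -2
Mul(Add(-140, Function('x')(-1, 1)), Function('m')(10)) = Mul(Add(-140, -2), Mul(5, 10)) = Mul(-142, 50) = -7100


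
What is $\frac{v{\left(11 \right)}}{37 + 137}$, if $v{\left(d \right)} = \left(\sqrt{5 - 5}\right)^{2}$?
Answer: $0$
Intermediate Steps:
$v{\left(d \right)} = 0$ ($v{\left(d \right)} = \left(\sqrt{0}\right)^{2} = 0^{2} = 0$)
$\frac{v{\left(11 \right)}}{37 + 137} = \frac{1}{37 + 137} \cdot 0 = \frac{1}{174} \cdot 0 = 0$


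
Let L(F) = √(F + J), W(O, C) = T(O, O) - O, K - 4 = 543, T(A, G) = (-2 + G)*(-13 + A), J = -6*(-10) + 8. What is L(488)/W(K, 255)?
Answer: 2*√139/290483 ≈ 8.1174e-5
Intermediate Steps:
J = 68 (J = 60 + 8 = 68)
T(A, G) = (-13 + A)*(-2 + G)
K = 547 (K = 4 + 543 = 547)
W(O, C) = 26 + O² - 16*O (W(O, C) = (26 - 13*O - 2*O + O*O) - O = (26 - 13*O - 2*O + O²) - O = (26 + O² - 15*O) - O = 26 + O² - 16*O)
L(F) = √(68 + F) (L(F) = √(F + 68) = √(68 + F))
L(488)/W(K, 255) = √(68 + 488)/(26 + 547² - 16*547) = √556/(26 + 299209 - 8752) = (2*√139)/290483 = (2*√139)*(1/290483) = 2*√139/290483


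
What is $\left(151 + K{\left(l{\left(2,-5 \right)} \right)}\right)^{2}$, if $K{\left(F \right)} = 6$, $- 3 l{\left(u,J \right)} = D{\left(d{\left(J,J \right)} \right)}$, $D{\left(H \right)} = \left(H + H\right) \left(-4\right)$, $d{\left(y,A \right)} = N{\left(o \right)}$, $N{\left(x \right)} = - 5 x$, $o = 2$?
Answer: $24649$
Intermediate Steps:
$d{\left(y,A \right)} = -10$ ($d{\left(y,A \right)} = \left(-5\right) 2 = -10$)
$D{\left(H \right)} = - 8 H$ ($D{\left(H \right)} = 2 H \left(-4\right) = - 8 H$)
$l{\left(u,J \right)} = - \frac{80}{3}$ ($l{\left(u,J \right)} = - \frac{\left(-8\right) \left(-10\right)}{3} = \left(- \frac{1}{3}\right) 80 = - \frac{80}{3}$)
$\left(151 + K{\left(l{\left(2,-5 \right)} \right)}\right)^{2} = \left(151 + 6\right)^{2} = 157^{2} = 24649$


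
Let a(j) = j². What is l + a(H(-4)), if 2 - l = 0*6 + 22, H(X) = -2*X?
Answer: 44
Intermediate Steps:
l = -20 (l = 2 - (0*6 + 22) = 2 - (0 + 22) = 2 - 1*22 = 2 - 22 = -20)
l + a(H(-4)) = -20 + (-2*(-4))² = -20 + 8² = -20 + 64 = 44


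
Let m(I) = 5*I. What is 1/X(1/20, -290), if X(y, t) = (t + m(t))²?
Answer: 1/3027600 ≈ 3.3029e-7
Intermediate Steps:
X(y, t) = 36*t² (X(y, t) = (t + 5*t)² = (6*t)² = 36*t²)
1/X(1/20, -290) = 1/(36*(-290)²) = 1/(36*84100) = 1/3027600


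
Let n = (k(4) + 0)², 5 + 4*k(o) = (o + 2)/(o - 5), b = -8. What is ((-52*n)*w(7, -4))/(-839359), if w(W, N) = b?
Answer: -3146/839359 ≈ -0.0037481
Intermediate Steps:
k(o) = -5/4 + (2 + o)/(4*(-5 + o)) (k(o) = -5/4 + ((o + 2)/(o - 5))/4 = -5/4 + ((2 + o)/(-5 + o))/4 = -5/4 + (2 + o)/(4*(-5 + o)))
w(W, N) = -8
n = 121/16 (n = ((27/4 - 1*4)/(-5 + 4) + 0)² = ((27/4 - 4)/(-1) + 0)² = (-1*11/4 + 0)² = (-11/4 + 0)² = (-11/4)² = 121/16 ≈ 7.5625)
((-52*n)*w(7, -4))/(-839359) = (-52*121/16*(-8))/(-839359) = -1573/4*(-8)*(-1/839359) = 3146*(-1/839359) = -3146/839359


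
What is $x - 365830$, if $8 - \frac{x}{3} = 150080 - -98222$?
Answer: $-1110712$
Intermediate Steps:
$x = -744882$ ($x = 24 - 3 \left(150080 - -98222\right) = 24 - 3 \left(150080 + 98222\right) = 24 - 744906 = -744882$)
$x - 365830 = -744882 - 365830 = -1110712$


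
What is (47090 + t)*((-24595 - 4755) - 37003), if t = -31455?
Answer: -1037429155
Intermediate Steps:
(47090 + t)*((-24595 - 4755) - 37003) = (47090 - 31455)*((-24595 - 4755) - 37003) = 15635*(-29350 - 37003) = 15635*(-66353) = -1037429155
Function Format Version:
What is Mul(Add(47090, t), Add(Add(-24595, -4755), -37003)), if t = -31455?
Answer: -1037429155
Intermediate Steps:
Mul(Add(47090, t), Add(Add(-24595, -4755), -37003)) = Mul(Add(47090, -31455), Add(Add(-24595, -4755), -37003)) = Mul(15635, Add(-29350, -37003)) = Mul(15635, -66353) = -1037429155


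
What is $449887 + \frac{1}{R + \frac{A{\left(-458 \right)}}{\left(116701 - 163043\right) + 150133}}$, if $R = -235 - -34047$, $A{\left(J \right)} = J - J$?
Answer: $\frac{15211579245}{33812} \approx 4.4989 \cdot 10^{5}$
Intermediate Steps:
$A{\left(J \right)} = 0$
$R = 33812$ ($R = -235 + 34047 = 33812$)
$449887 + \frac{1}{R + \frac{A{\left(-458 \right)}}{\left(116701 - 163043\right) + 150133}} = 449887 + \frac{1}{33812 + \frac{0}{\left(116701 - 163043\right) + 150133}} = 449887 + \frac{1}{33812 + \frac{0}{-46342 + 150133}} = 449887 + \frac{1}{33812 + \frac{0}{103791}} = 449887 + \frac{1}{33812 + 0 \cdot \frac{1}{103791}} = 449887 + \frac{1}{33812 + 0} = 449887 + \frac{1}{33812} = \frac{15211579245}{33812}$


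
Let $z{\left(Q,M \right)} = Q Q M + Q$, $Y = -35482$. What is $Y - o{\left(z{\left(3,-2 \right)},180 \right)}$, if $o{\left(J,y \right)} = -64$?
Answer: $-35418$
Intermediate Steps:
$z{\left(Q,M \right)} = Q + M Q^{2}$ ($z{\left(Q,M \right)} = Q^{2} M + Q = M Q^{2} + Q = Q + M Q^{2}$)
$Y - o{\left(z{\left(3,-2 \right)},180 \right)} = -35482 - -64 = -35482 + 64 = -35418$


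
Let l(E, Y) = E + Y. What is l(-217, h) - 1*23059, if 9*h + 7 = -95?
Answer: -69862/3 ≈ -23287.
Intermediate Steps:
h = -34/3 (h = -7/9 + (1/9)*(-95) = -7/9 - 95/9 = -34/3 ≈ -11.333)
l(-217, h) - 1*23059 = (-217 - 34/3) - 1*23059 = -685/3 - 23059 = -69862/3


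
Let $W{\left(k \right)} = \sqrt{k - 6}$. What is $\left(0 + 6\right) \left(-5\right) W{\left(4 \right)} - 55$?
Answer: $-55 - 30 i \sqrt{2} \approx -55.0 - 42.426 i$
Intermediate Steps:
$W{\left(k \right)} = \sqrt{-6 + k}$
$\left(0 + 6\right) \left(-5\right) W{\left(4 \right)} - 55 = \left(0 + 6\right) \left(-5\right) \sqrt{-6 + 4} - 55 = 6 \left(-5\right) \sqrt{-2} - 55 = - 30 i \sqrt{2} - 55 = -55 - 30 i \sqrt{2}$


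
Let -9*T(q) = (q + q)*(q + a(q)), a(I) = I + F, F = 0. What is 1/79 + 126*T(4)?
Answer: -70783/79 ≈ -895.99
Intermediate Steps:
a(I) = I (a(I) = I + 0 = I)
T(q) = -4*q²/9 (T(q) = -(q + q)*(q + q)/9 = -2*q*2*q/9 = -4*q²/9)
1/79 + 126*T(4) = 1/79 + 126*(-4/9*4²) = 1/79 + 126*(-4/9*16) = 1/79 + 126*(-64/9) = 1/79 - 896 = -70783/79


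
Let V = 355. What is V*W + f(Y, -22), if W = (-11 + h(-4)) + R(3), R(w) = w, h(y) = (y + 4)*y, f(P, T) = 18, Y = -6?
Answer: -2822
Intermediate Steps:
h(y) = y*(4 + y) (h(y) = (4 + y)*y = y*(4 + y))
W = -8 (W = (-11 - 4*(4 - 4)) + 3 = (-11 - 4*0) + 3 = (-11 + 0) + 3 = -11 + 3 = -8)
V*W + f(Y, -22) = 355*(-8) + 18 = -2840 + 18 = -2822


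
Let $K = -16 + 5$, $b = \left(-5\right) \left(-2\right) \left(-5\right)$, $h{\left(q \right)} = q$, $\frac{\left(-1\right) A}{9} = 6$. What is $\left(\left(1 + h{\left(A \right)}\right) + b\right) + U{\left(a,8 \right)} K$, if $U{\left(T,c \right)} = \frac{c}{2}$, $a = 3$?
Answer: $-147$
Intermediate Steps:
$A = -54$ ($A = \left(-9\right) 6 = -54$)
$b = -50$ ($b = 10 \left(-5\right) = -50$)
$K = -11$
$U{\left(T,c \right)} = \frac{c}{2}$ ($U{\left(T,c \right)} = c \frac{1}{2} = \frac{c}{2}$)
$\left(\left(1 + h{\left(A \right)}\right) + b\right) + U{\left(a,8 \right)} K = \left(\left(1 - 54\right) - 50\right) + \frac{1}{2} \cdot 8 \left(-11\right) = \left(-53 - 50\right) + 4 \left(-11\right) = -103 - 44 = -147$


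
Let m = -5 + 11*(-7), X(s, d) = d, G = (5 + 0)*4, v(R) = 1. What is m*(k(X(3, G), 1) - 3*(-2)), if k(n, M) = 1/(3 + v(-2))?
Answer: -1025/2 ≈ -512.50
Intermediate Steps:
G = 20 (G = 5*4 = 20)
k(n, M) = 1/4 (k(n, M) = 1/(3 + 1) = 1/4)
m = -82 (m = -5 - 77 = -82)
m*(k(X(3, G), 1) - 3*(-2)) = -82*(1/4 - 3*(-2)) = -82*(1/4 + 6) = -82*25/4 = -1025/2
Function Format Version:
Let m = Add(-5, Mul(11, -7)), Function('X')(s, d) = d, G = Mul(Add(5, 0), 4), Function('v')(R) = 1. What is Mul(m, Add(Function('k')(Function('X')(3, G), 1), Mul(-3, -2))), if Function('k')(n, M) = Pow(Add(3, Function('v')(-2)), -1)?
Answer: Rational(-1025, 2) ≈ -512.50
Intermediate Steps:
G = 20 (G = Mul(5, 4) = 20)
Function('k')(n, M) = Rational(1, 4) (Function('k')(n, M) = Pow(Add(3, 1), -1) = Pow(4, -1) = Rational(1, 4))
m = -82 (m = Add(-5, -77) = -82)
Mul(m, Add(Function('k')(Function('X')(3, G), 1), Mul(-3, -2))) = Mul(-82, Add(Rational(1, 4), Mul(-3, -2))) = Mul(-82, Add(Rational(1, 4), 6)) = Mul(-82, Rational(25, 4)) = Rational(-1025, 2)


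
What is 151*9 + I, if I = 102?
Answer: 1461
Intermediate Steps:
151*9 + I = 151*9 + 102 = 1359 + 102 = 1461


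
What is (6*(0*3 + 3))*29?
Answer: 522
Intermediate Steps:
(6*(0*3 + 3))*29 = (6*(0 + 3))*29 = (6*3)*29 = 18*29 = 522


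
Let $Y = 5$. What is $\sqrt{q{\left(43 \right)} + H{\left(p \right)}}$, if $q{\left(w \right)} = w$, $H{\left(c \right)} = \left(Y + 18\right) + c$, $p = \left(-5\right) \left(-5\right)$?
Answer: $\sqrt{91} \approx 9.5394$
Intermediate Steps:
$p = 25$
$H{\left(c \right)} = 23 + c$ ($H{\left(c \right)} = \left(5 + 18\right) + c = 23 + c$)
$\sqrt{q{\left(43 \right)} + H{\left(p \right)}} = \sqrt{43 + \left(23 + 25\right)} = \sqrt{43 + 48} = \sqrt{91}$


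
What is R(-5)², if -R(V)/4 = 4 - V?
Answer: 1296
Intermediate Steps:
R(V) = -16 + 4*V (R(V) = -4*(4 - V) = -16 + 4*V)
R(-5)² = (-16 + 4*(-5))² = (-16 - 20)² = (-36)² = 1296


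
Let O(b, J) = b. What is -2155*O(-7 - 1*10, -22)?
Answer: 36635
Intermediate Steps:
-2155*O(-7 - 1*10, -22) = -2155*(-7 - 1*10) = -2155*(-7 - 10) = -2155*(-17) = 36635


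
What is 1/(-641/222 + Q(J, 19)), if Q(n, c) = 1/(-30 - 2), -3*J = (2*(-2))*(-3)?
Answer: -3552/10367 ≈ -0.34263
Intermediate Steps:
J = -4 (J = -2*(-2)*(-3)/3 = -(-4)*(-3)/3 = -⅓*12 = -4)
Q(n, c) = -1/32 (Q(n, c) = 1/(-32) = -1/32)
1/(-641/222 + Q(J, 19)) = 1/(-641/222 - 1/32) = 1/(-10367/3552) = -3552/10367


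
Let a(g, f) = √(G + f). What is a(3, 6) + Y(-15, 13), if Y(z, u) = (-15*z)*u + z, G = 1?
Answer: 2910 + √7 ≈ 2912.6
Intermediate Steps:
Y(z, u) = z - 15*u*z (Y(z, u) = -15*u*z + z = z - 15*u*z)
a(g, f) = √(1 + f)
a(3, 6) + Y(-15, 13) = √(1 + 6) - 15*(1 - 15*13) = √7 - 15*(1 - 195) = √7 - 15*(-194) = √7 + 2910 = 2910 + √7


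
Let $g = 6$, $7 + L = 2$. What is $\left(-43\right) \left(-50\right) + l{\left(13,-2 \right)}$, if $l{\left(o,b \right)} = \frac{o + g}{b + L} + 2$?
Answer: $\frac{15045}{7} \approx 2149.3$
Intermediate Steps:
$L = -5$ ($L = -7 + 2 = -5$)
$l{\left(o,b \right)} = 2 + \frac{6 + o}{-5 + b}$ ($l{\left(o,b \right)} = \frac{o + 6}{b - 5} + 2 = \frac{6 + o}{-5 + b} + 2 = 2 + \frac{6 + o}{-5 + b}$)
$\left(-43\right) \left(-50\right) + l{\left(13,-2 \right)} = \left(-43\right) \left(-50\right) + \frac{-4 + 13 + 2 \left(-2\right)}{-5 - 2} = 2150 + \frac{-4 + 13 - 4}{-7} = 2150 - \frac{5}{7} = \frac{15045}{7}$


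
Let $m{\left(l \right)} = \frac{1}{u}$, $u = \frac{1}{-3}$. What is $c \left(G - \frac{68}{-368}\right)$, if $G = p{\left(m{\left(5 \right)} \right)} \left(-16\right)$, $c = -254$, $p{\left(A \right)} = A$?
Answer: $- \frac{562991}{46} \approx -12239.0$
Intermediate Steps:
$u = - \frac{1}{3} \approx -0.33333$
$m{\left(l \right)} = -3$ ($m{\left(l \right)} = \frac{1}{- \frac{1}{3}} = -3$)
$G = 48$ ($G = \left(-3\right) \left(-16\right) = 48$)
$c \left(G - \frac{68}{-368}\right) = - 254 \left(48 - \frac{68}{-368}\right) = - 254 \left(48 - - \frac{17}{92}\right) = - 254 \left(48 + \frac{17}{92}\right) = \left(-254\right) \frac{4433}{92} = - \frac{562991}{46}$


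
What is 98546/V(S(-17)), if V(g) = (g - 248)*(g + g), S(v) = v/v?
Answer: -49273/247 ≈ -199.49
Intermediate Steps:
S(v) = 1
V(g) = 2*g*(-248 + g) (V(g) = (-248 + g)*(2*g) = 2*g*(-248 + g))
98546/V(S(-17)) = 98546/((2*1*(-248 + 1))) = 98546/((2*1*(-247))) = 98546/(-494) = 98546*(-1/494) = -49273/247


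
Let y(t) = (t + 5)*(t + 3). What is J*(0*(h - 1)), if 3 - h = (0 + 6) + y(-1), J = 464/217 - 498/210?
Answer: 0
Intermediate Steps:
y(t) = (3 + t)*(5 + t) (y(t) = (5 + t)*(3 + t) = (3 + t)*(5 + t))
J = -253/1085 (J = 464*(1/217) - 498*1/210 = 464/217 - 83/35 = -253/1085 ≈ -0.23318)
h = -11 (h = 3 - ((0 + 6) + (15 + (-1)² + 8*(-1))) = 3 - (6 + (15 + 1 - 8)) = 3 - (6 + 8) = 3 - 1*14 = 3 - 14 = -11)
J*(0*(h - 1)) = -0*(-11 - 1) = -0*(-12) = -253/1085*0 = 0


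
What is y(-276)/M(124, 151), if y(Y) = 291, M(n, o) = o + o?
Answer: 291/302 ≈ 0.96358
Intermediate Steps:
M(n, o) = 2*o
y(-276)/M(124, 151) = 291/((2*151)) = 291/302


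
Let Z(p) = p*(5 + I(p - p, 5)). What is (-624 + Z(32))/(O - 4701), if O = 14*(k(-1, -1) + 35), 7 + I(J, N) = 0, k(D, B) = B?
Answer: 688/4225 ≈ 0.16284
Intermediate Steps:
I(J, N) = -7 (I(J, N) = -7 + 0 = -7)
Z(p) = -2*p (Z(p) = p*(5 - 7) = p*(-2) = -2*p)
O = 476 (O = 14*(-1 + 35) = 14*34 = 476)
(-624 + Z(32))/(O - 4701) = (-624 - 2*32)/(476 - 4701) = (-624 - 64)/(-4225) = -688*(-1/4225) = 688/4225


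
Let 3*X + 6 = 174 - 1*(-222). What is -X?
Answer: -130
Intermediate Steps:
X = 130 (X = -2 + (174 - 1*(-222))/3 = -2 + (174 + 222)/3 = -2 + (⅓)*396 = -2 + 132 = 130)
-X = -1*130 = -130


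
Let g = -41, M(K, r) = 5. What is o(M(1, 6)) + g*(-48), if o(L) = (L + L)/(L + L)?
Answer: 1969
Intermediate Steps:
o(L) = 1 (o(L) = (2*L)/((2*L)) = (2*L)*(1/(2*L)) = 1)
o(M(1, 6)) + g*(-48) = 1 - 41*(-48) = 1 + 1968 = 1969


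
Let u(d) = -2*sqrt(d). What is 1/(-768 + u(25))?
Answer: -1/778 ≈ -0.0012853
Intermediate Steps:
1/(-768 + u(25)) = 1/(-768 - 2*sqrt(25)) = 1/(-768 - 2*5) = 1/(-768 - 10) = 1/(-778) = -1/778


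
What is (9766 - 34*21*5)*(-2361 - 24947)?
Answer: -169200368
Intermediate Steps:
(9766 - 34*21*5)*(-2361 - 24947) = (9766 - 714*5)*(-27308) = (9766 - 3570)*(-27308) = 6196*(-27308) = -169200368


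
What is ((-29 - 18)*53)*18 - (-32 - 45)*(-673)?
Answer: -96659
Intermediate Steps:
((-29 - 18)*53)*18 - (-32 - 45)*(-673) = -47*53*18 - (-77)*(-673) = -2491*18 - 1*51821 = -44838 - 51821 = -96659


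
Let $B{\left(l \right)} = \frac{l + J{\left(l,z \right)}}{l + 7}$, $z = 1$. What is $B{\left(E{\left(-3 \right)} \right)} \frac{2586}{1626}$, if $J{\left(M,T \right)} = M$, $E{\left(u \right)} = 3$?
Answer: $\frac{1293}{1355} \approx 0.95424$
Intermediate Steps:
$B{\left(l \right)} = \frac{2 l}{7 + l}$ ($B{\left(l \right)} = \frac{l + l}{l + 7} = \frac{2 l}{7 + l}$)
$B{\left(E{\left(-3 \right)} \right)} \frac{2586}{1626} = 2 \cdot 3 \frac{1}{7 + 3} \cdot \frac{2586}{1626} = 2 \cdot 3 \cdot \frac{1}{10} \cdot 2586 \cdot \frac{1}{1626} = 2 \cdot 3 \cdot \frac{1}{10} \cdot \frac{431}{271} = \frac{3}{5} \cdot \frac{431}{271} = \frac{1293}{1355}$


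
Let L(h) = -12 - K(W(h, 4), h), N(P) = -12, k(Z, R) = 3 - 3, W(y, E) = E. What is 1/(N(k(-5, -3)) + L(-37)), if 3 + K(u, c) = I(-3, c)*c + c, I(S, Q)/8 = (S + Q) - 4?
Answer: -1/13008 ≈ -7.6876e-5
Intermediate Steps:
k(Z, R) = 0
I(S, Q) = -32 + 8*Q + 8*S (I(S, Q) = 8*((S + Q) - 4) = 8*((Q + S) - 4) = 8*(-4 + Q + S) = -32 + 8*Q + 8*S)
K(u, c) = -3 + c + c*(-56 + 8*c) (K(u, c) = -3 + ((-32 + 8*c + 8*(-3))*c + c) = -3 + ((-32 + 8*c - 24)*c + c) = -3 + ((-56 + 8*c)*c + c) = -3 + (c*(-56 + 8*c) + c) = -3 + (c + c*(-56 + 8*c)) = -3 + c + c*(-56 + 8*c))
L(h) = -9 - h - 8*h*(-7 + h) (L(h) = -12 - (-3 + h + 8*h*(-7 + h)) = -12 + (3 - h - 8*h*(-7 + h)) = -9 - h - 8*h*(-7 + h))
1/(N(k(-5, -3)) + L(-37)) = 1/(-12 + (-9 - 8*(-37)² + 55*(-37))) = 1/(-12 + (-9 - 8*1369 - 2035)) = 1/(-12 + (-9 - 10952 - 2035)) = 1/(-12 - 12996) = 1/(-13008) = -1/13008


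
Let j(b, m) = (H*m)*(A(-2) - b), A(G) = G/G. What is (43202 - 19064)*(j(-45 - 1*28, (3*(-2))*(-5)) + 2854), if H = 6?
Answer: 390408012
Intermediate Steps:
A(G) = 1
j(b, m) = 6*m*(1 - b) (j(b, m) = (6*m)*(1 - b) = 6*m*(1 - b))
(43202 - 19064)*(j(-45 - 1*28, (3*(-2))*(-5)) + 2854) = (43202 - 19064)*(6*((3*(-2))*(-5))*(1 - (-45 - 1*28)) + 2854) = 24138*(6*(-6*(-5))*(1 - (-45 - 28)) + 2854) = 24138*(6*30*(1 - 1*(-73)) + 2854) = 24138*(6*30*(1 + 73) + 2854) = 24138*(6*30*74 + 2854) = 24138*(13320 + 2854) = 24138*16174 = 390408012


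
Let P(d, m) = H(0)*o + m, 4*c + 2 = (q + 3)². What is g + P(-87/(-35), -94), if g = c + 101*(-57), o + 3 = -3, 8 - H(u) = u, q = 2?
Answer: -23573/4 ≈ -5893.3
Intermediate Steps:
H(u) = 8 - u
c = 23/4 (c = -½ + (2 + 3)²/4 = -½ + (¼)*5² = -½ + (¼)*25 = -½ + 25/4 = 23/4 ≈ 5.7500)
o = -6 (o = -3 - 3 = -6)
P(d, m) = -48 + m (P(d, m) = (8 - 1*0)*(-6) + m = (8 + 0)*(-6) + m = 8*(-6) + m = -48 + m)
g = -23005/4 (g = 23/4 + 101*(-57) = 23/4 - 5757 = -23005/4 ≈ -5751.3)
g + P(-87/(-35), -94) = -23005/4 + (-48 - 94) = -23005/4 - 142 = -23573/4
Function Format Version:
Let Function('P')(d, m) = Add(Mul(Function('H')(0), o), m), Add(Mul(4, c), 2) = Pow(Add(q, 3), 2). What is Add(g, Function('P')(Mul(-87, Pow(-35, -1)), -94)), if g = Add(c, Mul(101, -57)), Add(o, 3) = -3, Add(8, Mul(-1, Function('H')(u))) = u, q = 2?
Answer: Rational(-23573, 4) ≈ -5893.3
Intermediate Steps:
Function('H')(u) = Add(8, Mul(-1, u))
c = Rational(23, 4) (c = Add(Rational(-1, 2), Mul(Rational(1, 4), Pow(Add(2, 3), 2))) = Add(Rational(-1, 2), Mul(Rational(1, 4), Pow(5, 2))) = Add(Rational(-1, 2), Mul(Rational(1, 4), 25)) = Add(Rational(-1, 2), Rational(25, 4)) = Rational(23, 4) ≈ 5.7500)
o = -6 (o = Add(-3, -3) = -6)
Function('P')(d, m) = Add(-48, m) (Function('P')(d, m) = Add(Mul(Add(8, Mul(-1, 0)), -6), m) = Add(Mul(Add(8, 0), -6), m) = Add(Mul(8, -6), m) = Add(-48, m))
g = Rational(-23005, 4) (g = Add(Rational(23, 4), Mul(101, -57)) = Add(Rational(23, 4), -5757) = Rational(-23005, 4) ≈ -5751.3)
Add(g, Function('P')(Mul(-87, Pow(-35, -1)), -94)) = Add(Rational(-23005, 4), Add(-48, -94)) = Add(Rational(-23005, 4), -142) = Rational(-23573, 4)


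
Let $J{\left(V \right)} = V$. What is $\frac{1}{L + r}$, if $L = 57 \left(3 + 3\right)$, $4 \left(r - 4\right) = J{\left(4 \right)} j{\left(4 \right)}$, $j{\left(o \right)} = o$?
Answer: $\frac{1}{350} \approx 0.0028571$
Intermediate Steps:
$r = 8$ ($r = 4 + \frac{4 \cdot 4}{4} = 4 + \frac{1}{4} \cdot 16 = 4 + 4 = 8$)
$L = 342$ ($L = 57 \cdot 6 = 342$)
$\frac{1}{L + r} = \frac{1}{342 + 8} = \frac{1}{350}$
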